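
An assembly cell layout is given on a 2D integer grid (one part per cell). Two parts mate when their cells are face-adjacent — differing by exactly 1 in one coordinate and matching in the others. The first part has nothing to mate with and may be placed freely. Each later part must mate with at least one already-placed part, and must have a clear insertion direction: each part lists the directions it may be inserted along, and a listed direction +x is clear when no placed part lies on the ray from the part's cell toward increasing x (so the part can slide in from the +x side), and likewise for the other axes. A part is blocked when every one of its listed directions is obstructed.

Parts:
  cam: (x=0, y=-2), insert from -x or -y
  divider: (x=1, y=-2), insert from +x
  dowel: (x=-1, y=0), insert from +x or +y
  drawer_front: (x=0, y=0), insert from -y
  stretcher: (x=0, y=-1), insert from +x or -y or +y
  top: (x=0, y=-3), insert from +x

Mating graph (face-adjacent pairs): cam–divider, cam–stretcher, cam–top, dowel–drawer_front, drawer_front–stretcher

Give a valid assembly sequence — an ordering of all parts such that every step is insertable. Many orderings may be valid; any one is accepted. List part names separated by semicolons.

dowel; drawer_front; stretcher; cam; divider; top

1. dowel@(-1, 0) [+x clear] — {dowel}
2. drawer_front@(0, 0) [-y clear] — {dowel, drawer_front}
3. stretcher@(0, -1) [+x clear] — {dowel, drawer_front, stretcher}
4. cam@(0, -2) [-x clear] — {cam, dowel, drawer_front, stretcher}
5. divider@(1, -2) [+x clear] — {cam, divider, dowel, drawer_front, stretcher}
6. top@(0, -3) [+x clear] — {cam, divider, dowel, drawer_front, stretcher, top}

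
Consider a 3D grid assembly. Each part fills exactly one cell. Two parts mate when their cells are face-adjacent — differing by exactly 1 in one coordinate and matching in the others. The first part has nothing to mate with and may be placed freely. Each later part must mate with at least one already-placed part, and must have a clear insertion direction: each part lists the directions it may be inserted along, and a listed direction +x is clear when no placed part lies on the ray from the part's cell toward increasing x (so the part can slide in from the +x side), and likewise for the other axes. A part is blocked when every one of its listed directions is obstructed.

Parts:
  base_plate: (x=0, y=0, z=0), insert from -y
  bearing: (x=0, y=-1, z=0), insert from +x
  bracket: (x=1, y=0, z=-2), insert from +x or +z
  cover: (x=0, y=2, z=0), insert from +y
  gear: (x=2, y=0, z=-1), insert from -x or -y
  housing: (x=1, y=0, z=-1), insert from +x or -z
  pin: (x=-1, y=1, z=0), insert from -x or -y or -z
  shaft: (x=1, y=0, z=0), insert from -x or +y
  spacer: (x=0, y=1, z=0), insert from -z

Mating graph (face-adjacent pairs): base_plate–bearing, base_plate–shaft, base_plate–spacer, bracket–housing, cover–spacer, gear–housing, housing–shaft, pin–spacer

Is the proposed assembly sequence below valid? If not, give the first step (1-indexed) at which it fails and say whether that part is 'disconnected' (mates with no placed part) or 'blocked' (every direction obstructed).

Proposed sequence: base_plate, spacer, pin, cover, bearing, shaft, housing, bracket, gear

Valid

1. base_plate@(0, 0, 0) [-y clear] — {base_plate}
2. spacer@(0, 1, 0) [-z clear] — {base_plate, spacer}
3. pin@(-1, 1, 0) [-x clear] — {base_plate, pin, spacer}
4. cover@(0, 2, 0) [+y clear] — {base_plate, cover, pin, spacer}
5. bearing@(0, -1, 0) [+x clear] — {base_plate, bearing, cover, pin, spacer}
6. shaft@(1, 0, 0) [+y clear] — {base_plate, bearing, cover, pin, shaft, spacer}
7. housing@(1, 0, -1) [+x clear] — {base_plate, bearing, cover, housing, pin, shaft, spacer}
8. bracket@(1, 0, -2) [+x clear] — {base_plate, bearing, bracket, cover, housing, pin, shaft, spacer}
9. gear@(2, 0, -1) [-y clear] — {base_plate, bearing, bracket, cover, gear, housing, pin, shaft, spacer}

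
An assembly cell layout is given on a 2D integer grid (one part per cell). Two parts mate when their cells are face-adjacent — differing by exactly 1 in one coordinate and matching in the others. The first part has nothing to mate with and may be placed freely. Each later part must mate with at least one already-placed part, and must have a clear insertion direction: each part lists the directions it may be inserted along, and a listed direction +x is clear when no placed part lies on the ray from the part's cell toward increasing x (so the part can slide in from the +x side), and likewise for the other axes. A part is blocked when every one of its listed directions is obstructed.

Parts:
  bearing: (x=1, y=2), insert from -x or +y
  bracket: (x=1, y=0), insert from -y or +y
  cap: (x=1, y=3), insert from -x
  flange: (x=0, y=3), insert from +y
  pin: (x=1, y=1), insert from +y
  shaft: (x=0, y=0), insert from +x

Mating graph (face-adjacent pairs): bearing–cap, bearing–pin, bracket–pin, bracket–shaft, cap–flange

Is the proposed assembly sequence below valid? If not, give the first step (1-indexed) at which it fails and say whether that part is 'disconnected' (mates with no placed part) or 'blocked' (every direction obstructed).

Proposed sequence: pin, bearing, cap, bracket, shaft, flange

1. pin@(1, 1) [+y clear] — {pin}
2. bearing@(1, 2) [-x clear] — {bearing, pin}
3. cap@(1, 3) [-x clear] — {bearing, cap, pin}
4. bracket@(1, 0) [-y clear] — {bearing, bracket, cap, pin}
5. shaft@(0, 0) — +x all obstructed ⇒ blocked

Invalid at step 5 (blocked)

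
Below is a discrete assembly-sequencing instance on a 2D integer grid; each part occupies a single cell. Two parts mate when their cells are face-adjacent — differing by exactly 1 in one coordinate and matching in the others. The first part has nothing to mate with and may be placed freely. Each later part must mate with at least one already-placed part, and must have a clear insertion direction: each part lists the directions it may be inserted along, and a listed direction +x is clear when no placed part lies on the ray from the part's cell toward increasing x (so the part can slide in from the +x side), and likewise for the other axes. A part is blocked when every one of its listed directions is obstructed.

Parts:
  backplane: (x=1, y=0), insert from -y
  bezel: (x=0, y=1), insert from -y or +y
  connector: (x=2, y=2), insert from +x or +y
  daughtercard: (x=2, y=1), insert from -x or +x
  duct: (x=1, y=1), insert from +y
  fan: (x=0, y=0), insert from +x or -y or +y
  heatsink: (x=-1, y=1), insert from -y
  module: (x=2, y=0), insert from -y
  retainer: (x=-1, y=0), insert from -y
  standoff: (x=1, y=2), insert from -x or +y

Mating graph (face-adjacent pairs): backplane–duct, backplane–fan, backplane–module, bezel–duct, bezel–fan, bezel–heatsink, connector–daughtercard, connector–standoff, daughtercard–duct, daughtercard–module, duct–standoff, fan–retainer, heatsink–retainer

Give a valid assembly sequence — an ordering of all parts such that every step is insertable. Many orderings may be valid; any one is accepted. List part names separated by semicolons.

1. heatsink@(-1, 1) [-y clear] — {heatsink}
2. bezel@(0, 1) [-y clear] — {bezel, heatsink}
3. retainer@(-1, 0) [-y clear] — {bezel, heatsink, retainer}
4. fan@(0, 0) [+x clear] — {bezel, fan, heatsink, retainer}
5. backplane@(1, 0) [-y clear] — {backplane, bezel, fan, heatsink, retainer}
6. module@(2, 0) [-y clear] — {backplane, bezel, fan, heatsink, module, retainer}
7. daughtercard@(2, 1) [+x clear] — {backplane, bezel, daughtercard, fan, heatsink, module, retainer}
8. connector@(2, 2) [+x clear] — {backplane, bezel, connector, daughtercard, fan, heatsink, module, retainer}
9. duct@(1, 1) [+y clear] — {backplane, bezel, connector, daughtercard, duct, fan, heatsink, module, retainer}
10. standoff@(1, 2) [-x clear] — {backplane, bezel, connector, daughtercard, duct, fan, heatsink, module, retainer, standoff}

heatsink; bezel; retainer; fan; backplane; module; daughtercard; connector; duct; standoff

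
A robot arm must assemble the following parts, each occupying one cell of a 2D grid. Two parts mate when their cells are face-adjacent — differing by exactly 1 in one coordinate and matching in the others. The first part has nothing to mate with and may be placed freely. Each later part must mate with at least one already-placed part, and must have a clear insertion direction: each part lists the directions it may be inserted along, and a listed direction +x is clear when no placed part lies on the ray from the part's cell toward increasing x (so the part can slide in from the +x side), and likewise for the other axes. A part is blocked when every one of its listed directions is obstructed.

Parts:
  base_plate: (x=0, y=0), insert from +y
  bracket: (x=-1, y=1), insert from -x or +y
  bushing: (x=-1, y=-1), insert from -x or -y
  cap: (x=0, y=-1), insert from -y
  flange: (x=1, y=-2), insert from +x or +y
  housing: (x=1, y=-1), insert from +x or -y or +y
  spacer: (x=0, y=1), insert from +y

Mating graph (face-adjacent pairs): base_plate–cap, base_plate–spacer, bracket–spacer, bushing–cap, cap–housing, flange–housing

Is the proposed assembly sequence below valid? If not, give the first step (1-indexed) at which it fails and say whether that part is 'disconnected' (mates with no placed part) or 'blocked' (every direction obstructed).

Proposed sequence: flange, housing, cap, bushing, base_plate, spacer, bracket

Valid

1. flange@(1, -2) [+x clear] — {flange}
2. housing@(1, -1) [+x clear] — {flange, housing}
3. cap@(0, -1) [-y clear] — {cap, flange, housing}
4. bushing@(-1, -1) [-x clear] — {bushing, cap, flange, housing}
5. base_plate@(0, 0) [+y clear] — {base_plate, bushing, cap, flange, housing}
6. spacer@(0, 1) [+y clear] — {base_plate, bushing, cap, flange, housing, spacer}
7. bracket@(-1, 1) [-x clear] — {base_plate, bracket, bushing, cap, flange, housing, spacer}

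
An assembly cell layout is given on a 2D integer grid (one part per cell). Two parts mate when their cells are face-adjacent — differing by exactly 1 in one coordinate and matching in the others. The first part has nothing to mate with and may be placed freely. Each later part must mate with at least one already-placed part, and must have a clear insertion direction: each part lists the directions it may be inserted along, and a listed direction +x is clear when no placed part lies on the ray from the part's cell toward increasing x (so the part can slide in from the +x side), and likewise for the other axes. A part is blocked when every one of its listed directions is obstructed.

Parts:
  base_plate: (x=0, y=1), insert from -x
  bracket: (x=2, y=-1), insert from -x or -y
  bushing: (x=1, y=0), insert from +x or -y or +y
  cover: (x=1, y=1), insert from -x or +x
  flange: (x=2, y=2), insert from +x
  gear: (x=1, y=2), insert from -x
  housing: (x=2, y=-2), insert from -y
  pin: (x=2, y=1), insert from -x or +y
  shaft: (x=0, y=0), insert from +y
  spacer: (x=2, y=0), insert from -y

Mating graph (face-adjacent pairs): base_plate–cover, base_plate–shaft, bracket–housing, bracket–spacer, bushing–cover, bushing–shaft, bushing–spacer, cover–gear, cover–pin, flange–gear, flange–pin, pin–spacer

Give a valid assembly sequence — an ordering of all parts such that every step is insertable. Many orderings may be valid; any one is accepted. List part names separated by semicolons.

pin; spacer; bushing; cover; gear; shaft; base_plate; bracket; housing; flange

1. pin@(2, 1) [-x clear] — {pin}
2. spacer@(2, 0) [-y clear] — {pin, spacer}
3. bushing@(1, 0) [-y clear] — {bushing, pin, spacer}
4. cover@(1, 1) [-x clear] — {bushing, cover, pin, spacer}
5. gear@(1, 2) [-x clear] — {bushing, cover, gear, pin, spacer}
6. shaft@(0, 0) [+y clear] — {bushing, cover, gear, pin, shaft, spacer}
7. base_plate@(0, 1) [-x clear] — {base_plate, bushing, cover, gear, pin, shaft, spacer}
8. bracket@(2, -1) [-x clear] — {base_plate, bracket, bushing, cover, gear, pin, shaft, spacer}
9. housing@(2, -2) [-y clear] — {base_plate, bracket, bushing, cover, gear, housing, pin, shaft, spacer}
10. flange@(2, 2) [+x clear] — {base_plate, bracket, bushing, cover, flange, gear, housing, pin, shaft, spacer}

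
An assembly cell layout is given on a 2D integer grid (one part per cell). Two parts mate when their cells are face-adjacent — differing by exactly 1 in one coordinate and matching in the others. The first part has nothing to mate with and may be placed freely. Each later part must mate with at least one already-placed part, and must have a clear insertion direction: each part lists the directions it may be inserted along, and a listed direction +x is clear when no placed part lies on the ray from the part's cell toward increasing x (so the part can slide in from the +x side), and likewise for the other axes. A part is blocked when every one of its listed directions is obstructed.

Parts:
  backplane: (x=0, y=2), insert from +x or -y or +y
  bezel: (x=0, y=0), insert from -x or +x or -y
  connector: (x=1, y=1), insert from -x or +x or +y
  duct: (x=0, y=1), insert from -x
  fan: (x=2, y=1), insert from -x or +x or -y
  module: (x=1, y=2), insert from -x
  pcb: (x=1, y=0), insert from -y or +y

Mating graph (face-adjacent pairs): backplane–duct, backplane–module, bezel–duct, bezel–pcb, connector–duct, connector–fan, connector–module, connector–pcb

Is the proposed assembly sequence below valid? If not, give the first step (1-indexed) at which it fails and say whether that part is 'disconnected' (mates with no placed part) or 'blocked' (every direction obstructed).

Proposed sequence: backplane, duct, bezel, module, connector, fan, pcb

1. backplane@(0, 2) [+x clear] — {backplane}
2. duct@(0, 1) [-x clear] — {backplane, duct}
3. bezel@(0, 0) [-x clear] — {backplane, bezel, duct}
4. module@(1, 2) — -x all obstructed ⇒ blocked

Invalid at step 4 (blocked)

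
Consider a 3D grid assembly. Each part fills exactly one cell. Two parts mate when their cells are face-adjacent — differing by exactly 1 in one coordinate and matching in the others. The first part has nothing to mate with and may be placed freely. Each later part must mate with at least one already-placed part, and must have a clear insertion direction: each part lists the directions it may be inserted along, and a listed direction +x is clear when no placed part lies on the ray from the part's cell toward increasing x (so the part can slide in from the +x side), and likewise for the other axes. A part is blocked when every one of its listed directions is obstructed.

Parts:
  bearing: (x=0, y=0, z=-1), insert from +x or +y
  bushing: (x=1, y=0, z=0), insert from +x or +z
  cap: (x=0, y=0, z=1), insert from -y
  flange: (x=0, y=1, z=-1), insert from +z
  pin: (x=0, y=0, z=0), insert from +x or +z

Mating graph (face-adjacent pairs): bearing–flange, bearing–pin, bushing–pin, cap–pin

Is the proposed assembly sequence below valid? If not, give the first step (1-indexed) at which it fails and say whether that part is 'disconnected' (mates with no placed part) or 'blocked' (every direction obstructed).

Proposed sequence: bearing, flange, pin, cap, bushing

1. bearing@(0, 0, -1) [+x clear] — {bearing}
2. flange@(0, 1, -1) [+z clear] — {bearing, flange}
3. pin@(0, 0, 0) [+x clear] — {bearing, flange, pin}
4. cap@(0, 0, 1) [-y clear] — {bearing, cap, flange, pin}
5. bushing@(1, 0, 0) [+x clear] — {bearing, bushing, cap, flange, pin}

Valid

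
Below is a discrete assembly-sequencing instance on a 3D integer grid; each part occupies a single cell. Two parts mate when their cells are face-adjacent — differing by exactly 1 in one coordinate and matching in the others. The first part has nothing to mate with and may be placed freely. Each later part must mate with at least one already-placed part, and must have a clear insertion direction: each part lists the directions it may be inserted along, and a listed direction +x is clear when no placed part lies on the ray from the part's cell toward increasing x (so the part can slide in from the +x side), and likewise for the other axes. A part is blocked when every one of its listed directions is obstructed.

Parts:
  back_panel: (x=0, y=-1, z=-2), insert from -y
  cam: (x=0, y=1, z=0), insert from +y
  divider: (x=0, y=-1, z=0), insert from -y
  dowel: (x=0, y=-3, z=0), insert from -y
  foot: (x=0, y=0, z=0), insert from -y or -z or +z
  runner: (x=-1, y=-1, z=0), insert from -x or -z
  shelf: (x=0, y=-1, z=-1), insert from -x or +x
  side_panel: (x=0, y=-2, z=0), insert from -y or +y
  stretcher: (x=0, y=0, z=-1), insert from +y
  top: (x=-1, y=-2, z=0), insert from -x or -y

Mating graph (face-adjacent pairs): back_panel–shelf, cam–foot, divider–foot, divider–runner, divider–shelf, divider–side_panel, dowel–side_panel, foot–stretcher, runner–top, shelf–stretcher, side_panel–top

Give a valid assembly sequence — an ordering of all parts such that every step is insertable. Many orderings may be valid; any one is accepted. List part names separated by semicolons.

shelf; stretcher; back_panel; divider; side_panel; top; runner; dowel; foot; cam

1. shelf@(0, -1, -1) [-x clear] — {shelf}
2. stretcher@(0, 0, -1) [+y clear] — {shelf, stretcher}
3. back_panel@(0, -1, -2) [-y clear] — {back_panel, shelf, stretcher}
4. divider@(0, -1, 0) [-y clear] — {back_panel, divider, shelf, stretcher}
5. side_panel@(0, -2, 0) [-y clear] — {back_panel, divider, shelf, side_panel, stretcher}
6. top@(-1, -2, 0) [-x clear] — {back_panel, divider, shelf, side_panel, stretcher, top}
7. runner@(-1, -1, 0) [-x clear] — {back_panel, divider, runner, shelf, side_panel, stretcher, top}
8. dowel@(0, -3, 0) [-y clear] — {back_panel, divider, dowel, runner, shelf, side_panel, stretcher, top}
9. foot@(0, 0, 0) [+z clear] — {back_panel, divider, dowel, foot, runner, shelf, side_panel, stretcher, top}
10. cam@(0, 1, 0) [+y clear] — {back_panel, cam, divider, dowel, foot, runner, shelf, side_panel, stretcher, top}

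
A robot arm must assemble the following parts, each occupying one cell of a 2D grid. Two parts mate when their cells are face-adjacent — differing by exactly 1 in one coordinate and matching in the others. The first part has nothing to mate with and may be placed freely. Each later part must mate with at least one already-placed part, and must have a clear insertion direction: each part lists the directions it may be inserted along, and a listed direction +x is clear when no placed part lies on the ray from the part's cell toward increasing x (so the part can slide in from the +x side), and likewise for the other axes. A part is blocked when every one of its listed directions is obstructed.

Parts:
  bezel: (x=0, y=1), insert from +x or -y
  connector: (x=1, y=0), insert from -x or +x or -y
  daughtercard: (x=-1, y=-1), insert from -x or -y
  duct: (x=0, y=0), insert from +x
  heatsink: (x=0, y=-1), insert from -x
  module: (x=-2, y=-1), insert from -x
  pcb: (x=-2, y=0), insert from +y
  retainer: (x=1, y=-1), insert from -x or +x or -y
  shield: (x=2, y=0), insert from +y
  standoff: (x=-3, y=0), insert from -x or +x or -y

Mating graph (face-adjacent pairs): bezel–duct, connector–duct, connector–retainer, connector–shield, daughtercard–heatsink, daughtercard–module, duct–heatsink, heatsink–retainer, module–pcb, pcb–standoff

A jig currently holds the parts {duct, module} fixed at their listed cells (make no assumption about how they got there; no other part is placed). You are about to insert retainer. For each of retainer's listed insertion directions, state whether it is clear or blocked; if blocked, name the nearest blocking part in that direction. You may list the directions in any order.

-x: nearest on ray is module@(-2, -1) ⇒ blocked
+x: ray from retainer(1, -1) has no placed part ⇒ clear
-y: ray from retainer(1, -1) has no placed part ⇒ clear

+x: clear; -x: blocked by module; -y: clear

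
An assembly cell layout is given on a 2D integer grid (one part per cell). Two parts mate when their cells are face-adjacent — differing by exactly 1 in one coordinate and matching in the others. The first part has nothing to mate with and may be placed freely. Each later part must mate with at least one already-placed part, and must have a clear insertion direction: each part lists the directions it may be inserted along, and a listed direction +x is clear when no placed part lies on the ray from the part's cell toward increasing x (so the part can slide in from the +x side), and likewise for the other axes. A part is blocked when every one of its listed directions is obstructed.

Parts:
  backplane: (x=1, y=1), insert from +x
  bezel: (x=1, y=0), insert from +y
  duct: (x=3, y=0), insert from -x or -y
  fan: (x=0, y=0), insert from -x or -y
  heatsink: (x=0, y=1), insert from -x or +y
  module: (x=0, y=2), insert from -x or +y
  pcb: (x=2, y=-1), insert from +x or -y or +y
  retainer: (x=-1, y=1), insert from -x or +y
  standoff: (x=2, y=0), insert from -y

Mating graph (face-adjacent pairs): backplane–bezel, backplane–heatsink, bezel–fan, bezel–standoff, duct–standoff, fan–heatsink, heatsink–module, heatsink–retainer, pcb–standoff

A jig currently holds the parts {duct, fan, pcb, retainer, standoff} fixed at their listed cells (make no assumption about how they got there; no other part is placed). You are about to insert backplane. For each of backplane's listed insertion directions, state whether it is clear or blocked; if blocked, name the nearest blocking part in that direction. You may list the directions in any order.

+x: clear

+x: ray from backplane(1, 1) has no placed part ⇒ clear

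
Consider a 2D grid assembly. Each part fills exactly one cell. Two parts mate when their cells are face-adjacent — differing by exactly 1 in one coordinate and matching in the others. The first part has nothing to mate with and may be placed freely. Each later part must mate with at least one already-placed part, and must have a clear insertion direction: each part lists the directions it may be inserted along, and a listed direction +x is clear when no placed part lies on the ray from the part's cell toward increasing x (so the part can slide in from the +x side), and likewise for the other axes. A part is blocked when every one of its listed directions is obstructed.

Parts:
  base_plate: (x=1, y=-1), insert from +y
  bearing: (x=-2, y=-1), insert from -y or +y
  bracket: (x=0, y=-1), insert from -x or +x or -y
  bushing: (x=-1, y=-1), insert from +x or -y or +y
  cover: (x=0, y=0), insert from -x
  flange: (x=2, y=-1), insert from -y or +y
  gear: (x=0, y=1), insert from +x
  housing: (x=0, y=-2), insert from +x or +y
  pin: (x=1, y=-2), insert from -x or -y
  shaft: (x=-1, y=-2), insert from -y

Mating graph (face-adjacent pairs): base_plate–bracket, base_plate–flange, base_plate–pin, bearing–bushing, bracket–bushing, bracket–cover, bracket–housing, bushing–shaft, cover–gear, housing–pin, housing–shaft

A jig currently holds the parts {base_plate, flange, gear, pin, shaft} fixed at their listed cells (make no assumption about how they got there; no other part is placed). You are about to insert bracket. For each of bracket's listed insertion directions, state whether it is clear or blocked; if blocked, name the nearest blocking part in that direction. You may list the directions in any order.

-x: ray from bracket(0, -1) has no placed part ⇒ clear
+x: nearest on ray is base_plate@(1, -1) ⇒ blocked
-y: ray from bracket(0, -1) has no placed part ⇒ clear

+x: blocked by base_plate; -x: clear; -y: clear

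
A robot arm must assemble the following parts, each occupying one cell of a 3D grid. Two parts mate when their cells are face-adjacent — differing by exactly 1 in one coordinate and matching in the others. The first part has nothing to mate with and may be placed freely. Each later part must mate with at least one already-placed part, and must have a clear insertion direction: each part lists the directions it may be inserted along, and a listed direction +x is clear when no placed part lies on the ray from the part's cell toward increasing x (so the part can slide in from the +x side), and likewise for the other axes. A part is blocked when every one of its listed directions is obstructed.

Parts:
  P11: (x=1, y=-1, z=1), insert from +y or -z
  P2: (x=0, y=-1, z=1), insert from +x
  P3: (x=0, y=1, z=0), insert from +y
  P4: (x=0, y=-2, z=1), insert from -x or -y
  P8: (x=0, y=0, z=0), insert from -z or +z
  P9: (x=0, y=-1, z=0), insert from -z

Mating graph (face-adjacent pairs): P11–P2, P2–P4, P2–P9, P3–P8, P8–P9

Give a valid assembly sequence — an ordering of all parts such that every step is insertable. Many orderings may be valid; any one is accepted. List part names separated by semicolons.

P4; P2; P11; P9; P8; P3

1. P4@(0, -2, 1) [-x clear] — {P4}
2. P2@(0, -1, 1) [+x clear] — {P2, P4}
3. P11@(1, -1, 1) [+y clear] — {P11, P2, P4}
4. P9@(0, -1, 0) [-z clear] — {P11, P2, P4, P9}
5. P8@(0, 0, 0) [-z clear] — {P11, P2, P4, P8, P9}
6. P3@(0, 1, 0) [+y clear] — {P11, P2, P3, P4, P8, P9}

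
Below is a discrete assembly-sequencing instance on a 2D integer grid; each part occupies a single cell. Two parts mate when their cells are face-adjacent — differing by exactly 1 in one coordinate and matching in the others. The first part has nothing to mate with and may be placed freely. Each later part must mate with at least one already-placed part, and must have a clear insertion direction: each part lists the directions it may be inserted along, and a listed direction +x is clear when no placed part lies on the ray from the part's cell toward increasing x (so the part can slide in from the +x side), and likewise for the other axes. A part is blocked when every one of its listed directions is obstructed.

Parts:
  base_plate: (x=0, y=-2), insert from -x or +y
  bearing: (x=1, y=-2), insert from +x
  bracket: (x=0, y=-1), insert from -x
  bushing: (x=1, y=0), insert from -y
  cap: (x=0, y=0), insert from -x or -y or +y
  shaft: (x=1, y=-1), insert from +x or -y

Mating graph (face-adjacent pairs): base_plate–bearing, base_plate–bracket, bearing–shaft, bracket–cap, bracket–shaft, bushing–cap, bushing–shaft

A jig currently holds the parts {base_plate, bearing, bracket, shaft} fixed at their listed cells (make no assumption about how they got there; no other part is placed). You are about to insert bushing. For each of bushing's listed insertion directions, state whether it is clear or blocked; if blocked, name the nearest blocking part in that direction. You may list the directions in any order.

-y: blocked by shaft

-y: nearest on ray is shaft@(1, -1) ⇒ blocked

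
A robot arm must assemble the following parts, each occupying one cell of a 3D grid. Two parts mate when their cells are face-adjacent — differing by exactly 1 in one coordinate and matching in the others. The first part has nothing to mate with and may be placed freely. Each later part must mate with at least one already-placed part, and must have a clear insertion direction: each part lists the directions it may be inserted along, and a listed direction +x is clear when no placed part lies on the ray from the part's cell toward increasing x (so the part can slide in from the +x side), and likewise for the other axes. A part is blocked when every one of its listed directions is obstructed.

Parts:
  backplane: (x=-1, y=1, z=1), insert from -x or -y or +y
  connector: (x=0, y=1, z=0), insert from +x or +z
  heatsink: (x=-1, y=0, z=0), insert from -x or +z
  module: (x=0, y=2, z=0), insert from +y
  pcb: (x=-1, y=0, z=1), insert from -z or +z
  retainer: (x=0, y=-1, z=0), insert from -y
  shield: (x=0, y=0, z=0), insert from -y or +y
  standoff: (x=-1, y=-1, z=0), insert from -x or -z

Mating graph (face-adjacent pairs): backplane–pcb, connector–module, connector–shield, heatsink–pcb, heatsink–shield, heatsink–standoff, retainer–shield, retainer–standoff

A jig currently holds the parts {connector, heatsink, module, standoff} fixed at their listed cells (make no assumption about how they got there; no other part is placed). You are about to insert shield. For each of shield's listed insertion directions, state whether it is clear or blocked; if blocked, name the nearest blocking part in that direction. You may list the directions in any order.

+y: blocked by connector; -y: clear

-y: ray from shield(0, 0, 0) has no placed part ⇒ clear
+y: nearest on ray is connector@(0, 1, 0) ⇒ blocked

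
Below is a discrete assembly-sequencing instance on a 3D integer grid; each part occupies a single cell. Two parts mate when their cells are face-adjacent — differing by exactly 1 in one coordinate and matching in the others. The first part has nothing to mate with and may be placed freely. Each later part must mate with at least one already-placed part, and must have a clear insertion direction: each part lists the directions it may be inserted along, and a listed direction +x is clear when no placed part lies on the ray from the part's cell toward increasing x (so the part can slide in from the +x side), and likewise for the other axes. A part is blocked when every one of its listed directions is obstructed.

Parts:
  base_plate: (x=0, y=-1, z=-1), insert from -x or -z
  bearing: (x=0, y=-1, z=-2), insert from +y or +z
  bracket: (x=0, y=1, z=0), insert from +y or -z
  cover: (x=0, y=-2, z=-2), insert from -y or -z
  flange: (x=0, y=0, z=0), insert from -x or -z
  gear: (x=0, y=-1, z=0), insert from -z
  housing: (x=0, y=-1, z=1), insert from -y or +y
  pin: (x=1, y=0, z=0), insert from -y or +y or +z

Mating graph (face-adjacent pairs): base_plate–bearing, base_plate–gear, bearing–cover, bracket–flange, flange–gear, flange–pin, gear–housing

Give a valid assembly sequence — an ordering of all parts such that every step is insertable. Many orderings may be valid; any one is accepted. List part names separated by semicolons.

1. gear@(0, -1, 0) [-z clear] — {gear}
2. housing@(0, -1, 1) [-y clear] — {gear, housing}
3. base_plate@(0, -1, -1) [-x clear] — {base_plate, gear, housing}
4. bearing@(0, -1, -2) [+y clear] — {base_plate, bearing, gear, housing}
5. flange@(0, 0, 0) [-x clear] — {base_plate, bearing, flange, gear, housing}
6. bracket@(0, 1, 0) [+y clear] — {base_plate, bearing, bracket, flange, gear, housing}
7. cover@(0, -2, -2) [-y clear] — {base_plate, bearing, bracket, cover, flange, gear, housing}
8. pin@(1, 0, 0) [-y clear] — {base_plate, bearing, bracket, cover, flange, gear, housing, pin}

gear; housing; base_plate; bearing; flange; bracket; cover; pin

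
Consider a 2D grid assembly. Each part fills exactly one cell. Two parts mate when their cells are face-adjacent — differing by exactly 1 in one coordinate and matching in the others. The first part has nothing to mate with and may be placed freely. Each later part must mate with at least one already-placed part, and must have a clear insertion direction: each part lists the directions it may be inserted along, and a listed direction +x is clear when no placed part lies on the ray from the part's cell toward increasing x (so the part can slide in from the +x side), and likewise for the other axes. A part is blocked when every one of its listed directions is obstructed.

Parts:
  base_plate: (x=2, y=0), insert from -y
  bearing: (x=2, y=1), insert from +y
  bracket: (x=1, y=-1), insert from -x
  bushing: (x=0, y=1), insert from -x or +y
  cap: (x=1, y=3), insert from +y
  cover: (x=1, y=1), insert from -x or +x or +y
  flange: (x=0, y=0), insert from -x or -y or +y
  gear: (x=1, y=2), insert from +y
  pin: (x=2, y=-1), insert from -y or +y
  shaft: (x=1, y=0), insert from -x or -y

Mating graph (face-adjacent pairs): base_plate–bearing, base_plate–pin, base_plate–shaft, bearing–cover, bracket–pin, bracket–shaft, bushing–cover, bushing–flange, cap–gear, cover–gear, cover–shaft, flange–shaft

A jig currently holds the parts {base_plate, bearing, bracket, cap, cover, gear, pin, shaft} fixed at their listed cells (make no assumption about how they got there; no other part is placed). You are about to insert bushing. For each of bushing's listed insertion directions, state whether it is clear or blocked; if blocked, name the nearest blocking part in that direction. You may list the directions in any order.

+y: clear; -x: clear

-x: ray from bushing(0, 1) has no placed part ⇒ clear
+y: ray from bushing(0, 1) has no placed part ⇒ clear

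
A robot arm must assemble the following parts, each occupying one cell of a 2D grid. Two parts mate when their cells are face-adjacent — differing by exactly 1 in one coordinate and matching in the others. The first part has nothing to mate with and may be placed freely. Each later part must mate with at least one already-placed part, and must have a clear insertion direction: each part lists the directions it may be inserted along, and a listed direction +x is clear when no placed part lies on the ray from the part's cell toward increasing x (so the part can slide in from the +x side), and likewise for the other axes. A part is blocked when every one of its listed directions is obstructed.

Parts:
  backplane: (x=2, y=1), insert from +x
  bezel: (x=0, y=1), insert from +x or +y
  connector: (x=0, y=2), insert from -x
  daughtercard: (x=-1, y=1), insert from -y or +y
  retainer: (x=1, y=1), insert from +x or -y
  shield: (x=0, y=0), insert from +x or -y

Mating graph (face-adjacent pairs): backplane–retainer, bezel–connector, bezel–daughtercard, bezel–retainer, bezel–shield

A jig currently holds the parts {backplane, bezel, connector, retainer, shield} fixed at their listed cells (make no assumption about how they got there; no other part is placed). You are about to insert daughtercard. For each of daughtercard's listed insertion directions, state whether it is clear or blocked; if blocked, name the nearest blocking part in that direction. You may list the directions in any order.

+y: clear; -y: clear

-y: ray from daughtercard(-1, 1) has no placed part ⇒ clear
+y: ray from daughtercard(-1, 1) has no placed part ⇒ clear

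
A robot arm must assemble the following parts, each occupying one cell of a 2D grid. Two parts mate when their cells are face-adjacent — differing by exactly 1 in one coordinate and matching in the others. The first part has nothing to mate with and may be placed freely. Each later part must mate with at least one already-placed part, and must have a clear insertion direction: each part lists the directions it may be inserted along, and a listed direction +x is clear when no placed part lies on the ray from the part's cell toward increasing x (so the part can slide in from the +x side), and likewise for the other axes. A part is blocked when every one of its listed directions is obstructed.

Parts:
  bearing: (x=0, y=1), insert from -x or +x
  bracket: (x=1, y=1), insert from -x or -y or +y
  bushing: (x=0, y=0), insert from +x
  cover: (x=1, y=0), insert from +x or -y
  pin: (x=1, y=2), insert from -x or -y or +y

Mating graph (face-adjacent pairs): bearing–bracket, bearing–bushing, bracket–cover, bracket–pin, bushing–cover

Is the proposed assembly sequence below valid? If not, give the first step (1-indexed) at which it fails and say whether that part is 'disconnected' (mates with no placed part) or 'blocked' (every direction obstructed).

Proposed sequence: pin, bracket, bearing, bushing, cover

1. pin@(1, 2) [-x clear] — {pin}
2. bracket@(1, 1) [-x clear] — {bracket, pin}
3. bearing@(0, 1) [-x clear] — {bearing, bracket, pin}
4. bushing@(0, 0) [+x clear] — {bearing, bracket, bushing, pin}
5. cover@(1, 0) [+x clear] — {bearing, bracket, bushing, cover, pin}

Valid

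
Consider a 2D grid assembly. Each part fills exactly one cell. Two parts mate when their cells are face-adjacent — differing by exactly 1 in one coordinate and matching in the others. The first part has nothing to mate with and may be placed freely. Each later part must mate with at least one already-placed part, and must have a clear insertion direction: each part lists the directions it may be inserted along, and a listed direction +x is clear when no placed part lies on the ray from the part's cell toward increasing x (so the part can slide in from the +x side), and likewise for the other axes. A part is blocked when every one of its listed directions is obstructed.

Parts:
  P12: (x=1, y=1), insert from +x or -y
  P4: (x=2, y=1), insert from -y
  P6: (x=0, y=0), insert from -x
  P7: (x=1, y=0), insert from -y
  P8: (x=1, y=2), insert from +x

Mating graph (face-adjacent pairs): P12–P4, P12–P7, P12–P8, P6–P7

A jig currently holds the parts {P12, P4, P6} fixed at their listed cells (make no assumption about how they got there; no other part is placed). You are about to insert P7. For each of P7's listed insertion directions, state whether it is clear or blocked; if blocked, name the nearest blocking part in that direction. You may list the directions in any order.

-y: clear

-y: ray from P7(1, 0) has no placed part ⇒ clear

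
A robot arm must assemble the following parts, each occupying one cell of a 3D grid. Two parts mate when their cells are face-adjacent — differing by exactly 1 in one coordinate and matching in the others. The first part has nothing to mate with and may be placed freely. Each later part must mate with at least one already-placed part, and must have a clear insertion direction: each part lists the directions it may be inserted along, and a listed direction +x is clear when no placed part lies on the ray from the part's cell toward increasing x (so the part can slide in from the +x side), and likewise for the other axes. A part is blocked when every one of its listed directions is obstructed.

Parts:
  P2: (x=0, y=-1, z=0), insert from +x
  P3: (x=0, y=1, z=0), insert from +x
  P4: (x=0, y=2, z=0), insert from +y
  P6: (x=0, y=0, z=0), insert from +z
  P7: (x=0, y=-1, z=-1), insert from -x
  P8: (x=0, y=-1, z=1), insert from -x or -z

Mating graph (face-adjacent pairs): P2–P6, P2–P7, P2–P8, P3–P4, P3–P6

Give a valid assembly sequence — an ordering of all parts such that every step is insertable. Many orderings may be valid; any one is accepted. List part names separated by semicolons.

P2; P7; P6; P8; P3; P4

1. P2@(0, -1, 0) [+x clear] — {P2}
2. P7@(0, -1, -1) [-x clear] — {P2, P7}
3. P6@(0, 0, 0) [+z clear] — {P2, P6, P7}
4. P8@(0, -1, 1) [-x clear] — {P2, P6, P7, P8}
5. P3@(0, 1, 0) [+x clear] — {P2, P3, P6, P7, P8}
6. P4@(0, 2, 0) [+y clear] — {P2, P3, P4, P6, P7, P8}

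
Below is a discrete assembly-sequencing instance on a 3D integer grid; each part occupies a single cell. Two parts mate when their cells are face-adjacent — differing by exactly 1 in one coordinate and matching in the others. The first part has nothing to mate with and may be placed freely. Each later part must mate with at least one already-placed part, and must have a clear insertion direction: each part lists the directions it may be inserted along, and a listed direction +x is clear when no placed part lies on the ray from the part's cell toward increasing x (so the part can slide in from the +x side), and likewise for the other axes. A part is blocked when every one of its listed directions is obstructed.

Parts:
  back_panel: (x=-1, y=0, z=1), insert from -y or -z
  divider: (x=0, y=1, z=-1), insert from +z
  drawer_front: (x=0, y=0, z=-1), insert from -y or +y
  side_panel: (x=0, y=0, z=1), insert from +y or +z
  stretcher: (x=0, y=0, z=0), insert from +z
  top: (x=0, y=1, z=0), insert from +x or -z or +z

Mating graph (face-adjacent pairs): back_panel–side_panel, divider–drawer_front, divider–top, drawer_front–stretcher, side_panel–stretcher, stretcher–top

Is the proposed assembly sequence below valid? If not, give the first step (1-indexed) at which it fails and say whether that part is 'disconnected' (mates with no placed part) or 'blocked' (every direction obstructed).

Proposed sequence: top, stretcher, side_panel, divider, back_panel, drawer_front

1. top@(0, 1, 0) [+x clear] — {top}
2. stretcher@(0, 0, 0) [+z clear] — {stretcher, top}
3. side_panel@(0, 0, 1) [+y clear] — {side_panel, stretcher, top}
4. divider@(0, 1, -1) — +z all obstructed ⇒ blocked

Invalid at step 4 (blocked)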